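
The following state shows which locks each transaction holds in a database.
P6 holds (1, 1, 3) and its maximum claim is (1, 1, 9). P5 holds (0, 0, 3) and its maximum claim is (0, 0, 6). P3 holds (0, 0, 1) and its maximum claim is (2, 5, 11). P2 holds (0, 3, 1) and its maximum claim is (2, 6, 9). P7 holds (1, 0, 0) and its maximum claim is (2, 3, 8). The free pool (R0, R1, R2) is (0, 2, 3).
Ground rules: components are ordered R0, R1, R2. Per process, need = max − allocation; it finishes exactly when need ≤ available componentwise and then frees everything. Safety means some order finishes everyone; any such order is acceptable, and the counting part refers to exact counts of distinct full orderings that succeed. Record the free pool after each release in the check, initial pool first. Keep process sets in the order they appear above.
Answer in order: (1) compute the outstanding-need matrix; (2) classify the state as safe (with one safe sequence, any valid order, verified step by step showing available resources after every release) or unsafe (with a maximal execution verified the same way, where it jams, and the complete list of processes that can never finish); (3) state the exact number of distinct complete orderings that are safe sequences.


(1) Remaining need (order R0, R1, R2):
  P6: (0, 0, 6)
  P5: (0, 0, 3)
  P3: (2, 5, 10)
  P2: (2, 3, 8)
  P7: (1, 3, 8)
(2) SAFE — a valid safe sequence is P5, P6, P7, P2, P3.
Key observation: the first exact fit in this order is P5 — it needs (0, 0, 3) with (0, 2, 3) free, meeting a requested resource to the last unit.
Step-by-step check:
  pool = (0, 2, 3)
  P5 needs (0, 0, 3) <= (0, 2, 3) -> finishes; pool += (0, 0, 3) = (0, 2, 6)
  P6 needs (0, 0, 6) <= (0, 2, 6) -> finishes; pool += (1, 1, 3) = (1, 3, 9)
  P7 needs (1, 3, 8) <= (1, 3, 9) -> finishes; pool += (1, 0, 0) = (2, 3, 9)
  P2 needs (2, 3, 8) <= (2, 3, 9) -> finishes; pool += (0, 3, 1) = (2, 6, 10)
  P3 needs (2, 5, 10) <= (2, 6, 10) -> finishes; pool += (0, 0, 1) = (2, 6, 11)
(3) Precisely 1 of the possible complete orderings is a safe sequence.


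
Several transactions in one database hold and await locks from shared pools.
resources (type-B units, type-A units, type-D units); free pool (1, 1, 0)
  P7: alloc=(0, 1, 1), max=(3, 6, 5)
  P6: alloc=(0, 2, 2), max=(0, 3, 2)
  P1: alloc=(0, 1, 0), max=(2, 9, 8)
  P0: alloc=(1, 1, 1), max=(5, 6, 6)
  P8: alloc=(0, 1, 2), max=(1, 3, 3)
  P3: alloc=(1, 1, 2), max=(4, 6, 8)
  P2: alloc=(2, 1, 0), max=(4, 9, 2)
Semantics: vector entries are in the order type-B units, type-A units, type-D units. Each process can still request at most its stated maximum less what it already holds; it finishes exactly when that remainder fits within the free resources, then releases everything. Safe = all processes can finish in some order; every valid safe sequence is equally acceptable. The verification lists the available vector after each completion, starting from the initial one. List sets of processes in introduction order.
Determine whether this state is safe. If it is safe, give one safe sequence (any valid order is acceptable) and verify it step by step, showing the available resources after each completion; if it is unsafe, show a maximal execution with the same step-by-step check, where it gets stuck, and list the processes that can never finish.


UNSAFE.
Key observation: the pool after P6, P8 is (1, 4, 4); every surviving request exceeds it in type-B units, so progress ends there.
A maximal execution: P6, P8 — then nothing else fits. Walking it through:
  pool = (1, 1, 0)
  P6 needs (0, 1, 0) <= (1, 1, 0) -> finishes; pool += (0, 2, 2) = (1, 3, 2)
  P8 needs (1, 2, 1) <= (1, 3, 2) -> finishes; pool += (0, 1, 2) = (1, 4, 4)
  blocked: P7 wants (3, 5, 4), pool (1, 4, 4) — not enough type-B units and type-A units
  blocked: P1 wants (2, 8, 8), pool (1, 4, 4) — not enough type-B units, type-A units and type-D units
  blocked: P0 wants (4, 5, 5), pool (1, 4, 4) — not enough type-B units, type-A units and type-D units
  blocked: P3 wants (3, 5, 6), pool (1, 4, 4) — not enough type-B units, type-A units and type-D units
  blocked: P2 wants (2, 8, 2), pool (1, 4, 4) — not enough type-B units and type-A units
Permanently blocked: P7, P1, P0, P3 and P2.


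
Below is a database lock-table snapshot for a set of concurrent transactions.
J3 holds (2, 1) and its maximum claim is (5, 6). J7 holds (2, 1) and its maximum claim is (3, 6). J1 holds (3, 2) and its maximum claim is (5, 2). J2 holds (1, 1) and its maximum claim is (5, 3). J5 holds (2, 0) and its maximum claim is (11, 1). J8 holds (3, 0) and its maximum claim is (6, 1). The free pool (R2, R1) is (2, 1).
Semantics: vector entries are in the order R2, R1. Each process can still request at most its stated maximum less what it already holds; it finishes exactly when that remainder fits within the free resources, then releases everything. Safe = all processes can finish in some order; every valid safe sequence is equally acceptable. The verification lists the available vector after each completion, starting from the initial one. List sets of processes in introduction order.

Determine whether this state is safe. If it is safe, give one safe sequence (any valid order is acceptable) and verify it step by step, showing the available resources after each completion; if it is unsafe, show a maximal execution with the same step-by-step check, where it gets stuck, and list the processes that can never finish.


UNSAFE.
Key observation: no order helps: past J1, J8, J2, J5, the free pool tops out at (11, 4), below what each blocked process needs in R1.
The run J1, J8, J2, J5 cannot be extended any further. Walking it through:
  pool = (2, 1)
  J1: need (2, 0) fits (2, 1); releases (3, 2), pool now (5, 3)
  J8: need (3, 1) fits (5, 3); releases (3, 0), pool now (8, 3)
  J2: need (4, 2) fits (8, 3); releases (1, 1), pool now (9, 4)
  J5: need (9, 1) fits (9, 4); releases (2, 0), pool now (11, 4)
  J3 cannot run: need (3, 5) vs free (11, 4) (insufficient R1)
  J7 cannot run: need (1, 5) vs free (11, 4) (insufficient R1)
Processes that can never finish: J3 and J7.


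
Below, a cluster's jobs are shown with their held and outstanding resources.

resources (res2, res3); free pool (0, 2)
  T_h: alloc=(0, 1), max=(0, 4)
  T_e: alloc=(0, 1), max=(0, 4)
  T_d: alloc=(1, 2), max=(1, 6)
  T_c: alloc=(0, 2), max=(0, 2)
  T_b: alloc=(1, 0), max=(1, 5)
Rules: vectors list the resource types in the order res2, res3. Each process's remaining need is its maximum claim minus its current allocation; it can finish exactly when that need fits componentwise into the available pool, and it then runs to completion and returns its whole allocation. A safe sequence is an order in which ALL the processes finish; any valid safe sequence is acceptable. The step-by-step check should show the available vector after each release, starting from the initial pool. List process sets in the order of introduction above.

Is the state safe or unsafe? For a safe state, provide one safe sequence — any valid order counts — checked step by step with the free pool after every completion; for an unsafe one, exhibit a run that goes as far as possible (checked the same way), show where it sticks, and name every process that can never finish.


SAFE. One safe sequence: T_c, T_e, T_h, T_d, T_b.
Key observation: the order never hits an exact fit; T_e is the first step at the minimum slack of 1 on its requested resources ((0, 3), (0, 4) free).
Check, step by step:
  pool = (0, 2)
  T_c needs (0, 0) <= (0, 2) -> finishes; pool += (0, 2) = (0, 4)
  T_e needs (0, 3) <= (0, 4) -> finishes; pool += (0, 1) = (0, 5)
  T_h needs (0, 3) <= (0, 5) -> finishes; pool += (0, 1) = (0, 6)
  T_d needs (0, 4) <= (0, 6) -> finishes; pool += (1, 2) = (1, 8)
  T_b needs (0, 5) <= (1, 8) -> finishes; pool += (1, 0) = (2, 8)


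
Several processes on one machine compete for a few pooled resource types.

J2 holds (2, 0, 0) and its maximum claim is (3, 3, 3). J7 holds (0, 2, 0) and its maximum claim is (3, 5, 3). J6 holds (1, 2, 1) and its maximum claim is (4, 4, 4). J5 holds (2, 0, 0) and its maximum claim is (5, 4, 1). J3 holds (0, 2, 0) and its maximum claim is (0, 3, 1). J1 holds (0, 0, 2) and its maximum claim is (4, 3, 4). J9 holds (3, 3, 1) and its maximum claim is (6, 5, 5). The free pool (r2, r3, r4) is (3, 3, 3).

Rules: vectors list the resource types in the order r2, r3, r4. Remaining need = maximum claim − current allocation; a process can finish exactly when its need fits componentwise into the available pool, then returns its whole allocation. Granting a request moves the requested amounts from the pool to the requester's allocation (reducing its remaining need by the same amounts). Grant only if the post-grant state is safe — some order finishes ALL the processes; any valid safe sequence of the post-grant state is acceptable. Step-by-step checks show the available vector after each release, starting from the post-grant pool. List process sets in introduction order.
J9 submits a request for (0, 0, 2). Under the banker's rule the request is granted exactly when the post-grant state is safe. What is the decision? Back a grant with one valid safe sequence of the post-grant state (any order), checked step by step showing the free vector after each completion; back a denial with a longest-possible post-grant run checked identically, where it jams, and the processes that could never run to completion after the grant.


DENY: after the grant no complete ordering would exist.
Key observation: after J3, J5 complete, (5, 5, 1) is the best the pool ever gets, yet each leftover process wants more r4.
On the post-grant state, J3, J5 is a maximal run — nothing extends it. Check, step by step:
  pool = (3, 3, 1)
  J3: need (0, 1, 1) fits (3, 3, 1); releases (0, 2, 0), pool now (3, 5, 1)
  J5: need (3, 4, 1) fits (3, 5, 1); releases (2, 0, 0), pool now (5, 5, 1)
  blocked: J2 wants (1, 3, 3), pool (5, 5, 1) — not enough r4
  blocked: J7 wants (3, 3, 3), pool (5, 5, 1) — not enough r4
  blocked: J6 wants (3, 2, 3), pool (5, 5, 1) — not enough r4
  blocked: J1 wants (4, 3, 2), pool (5, 5, 1) — not enough r4
  blocked: J9 wants (3, 2, 2), pool (5, 5, 1) — not enough r4
Had the request been granted, J2, J7, J6, J1 and J9 could never finish.


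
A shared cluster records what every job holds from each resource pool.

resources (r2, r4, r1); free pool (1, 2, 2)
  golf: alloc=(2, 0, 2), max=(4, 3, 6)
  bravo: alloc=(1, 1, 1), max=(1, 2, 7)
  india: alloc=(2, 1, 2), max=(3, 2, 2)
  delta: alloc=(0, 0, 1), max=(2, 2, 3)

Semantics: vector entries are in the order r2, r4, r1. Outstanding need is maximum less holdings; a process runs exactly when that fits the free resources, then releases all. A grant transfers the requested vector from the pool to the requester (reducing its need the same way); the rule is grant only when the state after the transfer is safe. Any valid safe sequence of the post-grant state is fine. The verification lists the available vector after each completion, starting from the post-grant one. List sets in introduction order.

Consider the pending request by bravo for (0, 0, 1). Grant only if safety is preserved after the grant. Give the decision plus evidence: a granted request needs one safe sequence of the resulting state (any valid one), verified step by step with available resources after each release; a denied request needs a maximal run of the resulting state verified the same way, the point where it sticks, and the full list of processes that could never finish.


GRANT — the state after the grant stays safe, e.g. via india, delta, golf, bravo.
Key observation: post-grant, (1, 2, 1) remains, and an order beginning with india completes everyone.
Verifying the post-grant state step by step:
  pool = (1, 2, 1)
  india: need (1, 1, 0) fits (1, 2, 1); releases (2, 1, 2), pool now (3, 3, 3)
  delta: need (2, 2, 2) fits (3, 3, 3); releases (0, 0, 1), pool now (3, 3, 4)
  golf: need (2, 3, 4) fits (3, 3, 4); releases (2, 0, 2), pool now (5, 3, 6)
  bravo: need (0, 1, 5) fits (5, 3, 6); releases (1, 1, 2), pool now (6, 4, 8)


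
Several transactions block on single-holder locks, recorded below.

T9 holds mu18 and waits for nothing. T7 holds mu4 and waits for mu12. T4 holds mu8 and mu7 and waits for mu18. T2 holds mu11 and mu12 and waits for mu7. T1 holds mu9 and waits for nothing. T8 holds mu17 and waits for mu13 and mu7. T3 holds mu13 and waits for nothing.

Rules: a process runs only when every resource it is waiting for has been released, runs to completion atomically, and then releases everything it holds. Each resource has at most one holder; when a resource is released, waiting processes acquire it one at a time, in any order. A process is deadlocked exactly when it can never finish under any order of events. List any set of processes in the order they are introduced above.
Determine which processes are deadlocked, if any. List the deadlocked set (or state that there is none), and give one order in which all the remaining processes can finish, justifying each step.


The deadlocked set is empty.
Key observation: the wait relation is loop-free; peeling off processes with no waits unwinds the whole state.
One completion order for the rest: T9, T1, T4, T2, T7, T3, T8.
Verifying each step:
  T9 waits on nothing -> runs at once and releases mu18
  T1 waits on nothing -> runs at once and releases mu9
  T4 waits on mu18 — all released -> runs and releases mu8 and mu7
  T2 waits on mu7 — all released -> runs and releases mu11 and mu12
  T7 waits on mu12 — all released -> runs and releases mu4
  T3 waits on nothing -> runs at once and releases mu13
  T8 waits on mu13 and mu7 — all released -> runs and releases mu17


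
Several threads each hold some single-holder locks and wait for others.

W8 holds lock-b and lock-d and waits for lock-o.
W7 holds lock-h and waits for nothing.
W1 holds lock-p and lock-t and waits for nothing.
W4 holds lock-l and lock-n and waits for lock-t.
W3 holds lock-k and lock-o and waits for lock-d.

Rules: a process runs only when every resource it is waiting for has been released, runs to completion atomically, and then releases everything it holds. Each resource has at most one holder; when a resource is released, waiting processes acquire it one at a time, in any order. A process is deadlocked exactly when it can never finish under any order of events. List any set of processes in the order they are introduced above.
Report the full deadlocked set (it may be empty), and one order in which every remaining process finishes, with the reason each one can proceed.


Deadlocked: W8 and W3.
Key observation: the cycle W8 -> W3 -> W8 can never break — each member waits on the next; no other process is dragged down with it.
One completion order for the rest: W1, W7, W4.
Check, step by step:
  W1 waits on nothing -> runs at once and releases lock-p and lock-t
  W7 waits on nothing -> runs at once and releases lock-h
  run W4 (all its waits — lock-t — are resolved); releases lock-l and lock-n


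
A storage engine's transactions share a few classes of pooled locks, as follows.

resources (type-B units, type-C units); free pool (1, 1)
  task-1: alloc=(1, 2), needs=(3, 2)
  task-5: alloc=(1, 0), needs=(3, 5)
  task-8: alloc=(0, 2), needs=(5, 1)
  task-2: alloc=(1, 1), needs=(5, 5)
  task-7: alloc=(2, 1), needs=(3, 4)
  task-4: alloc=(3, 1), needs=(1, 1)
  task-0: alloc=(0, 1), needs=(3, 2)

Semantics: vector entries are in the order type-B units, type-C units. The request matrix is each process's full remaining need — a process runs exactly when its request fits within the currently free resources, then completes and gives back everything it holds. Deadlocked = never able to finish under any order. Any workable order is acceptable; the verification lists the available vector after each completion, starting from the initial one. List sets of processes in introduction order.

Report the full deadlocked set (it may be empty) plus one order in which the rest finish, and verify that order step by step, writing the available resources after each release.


The deadlocked set is empty.
Key observation: task-4 can run right away; the returned allocation unlocks the remaining processes in turn.
The rest can finish in the order task-4, task-0, task-1, task-8, task-5, task-7, task-2. Step-by-step check:
  pool = (1, 1)
  task-4: need (1, 1) fits (1, 1); releases (3, 1), pool now (4, 2)
  task-0: need (3, 2) fits (4, 2); releases (0, 1), pool now (4, 3)
  task-1: need (3, 2) fits (4, 3); releases (1, 2), pool now (5, 5)
  task-8: need (5, 1) fits (5, 5); releases (0, 2), pool now (5, 7)
  task-5: need (3, 5) fits (5, 7); releases (1, 0), pool now (6, 7)
  task-7: need (3, 4) fits (6, 7); releases (2, 1), pool now (8, 8)
  task-2: need (5, 5) fits (8, 8); releases (1, 1), pool now (9, 9)


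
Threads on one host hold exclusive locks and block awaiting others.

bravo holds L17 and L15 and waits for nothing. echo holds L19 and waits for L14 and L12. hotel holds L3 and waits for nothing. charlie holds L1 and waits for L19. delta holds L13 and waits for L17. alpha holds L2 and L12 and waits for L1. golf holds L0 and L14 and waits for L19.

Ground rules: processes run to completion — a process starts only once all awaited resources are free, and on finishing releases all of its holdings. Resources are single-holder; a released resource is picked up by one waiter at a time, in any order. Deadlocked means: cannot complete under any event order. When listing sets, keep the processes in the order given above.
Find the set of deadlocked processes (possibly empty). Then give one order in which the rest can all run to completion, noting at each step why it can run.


The deadlocked set is echo, charlie, alpha and golf.
Key observation: echo -> alpha -> charlie -> echo is a circular wait — nothing in it can go first; golf is caught in further circular waits.
One completion order for the rest: bravo, hotel, delta.
Check, step by step:
  run bravo (it waits on nothing); releases L17 and L15
  run hotel (it waits on nothing); releases L3
  run delta (all its waits — L17 — are resolved); releases L13


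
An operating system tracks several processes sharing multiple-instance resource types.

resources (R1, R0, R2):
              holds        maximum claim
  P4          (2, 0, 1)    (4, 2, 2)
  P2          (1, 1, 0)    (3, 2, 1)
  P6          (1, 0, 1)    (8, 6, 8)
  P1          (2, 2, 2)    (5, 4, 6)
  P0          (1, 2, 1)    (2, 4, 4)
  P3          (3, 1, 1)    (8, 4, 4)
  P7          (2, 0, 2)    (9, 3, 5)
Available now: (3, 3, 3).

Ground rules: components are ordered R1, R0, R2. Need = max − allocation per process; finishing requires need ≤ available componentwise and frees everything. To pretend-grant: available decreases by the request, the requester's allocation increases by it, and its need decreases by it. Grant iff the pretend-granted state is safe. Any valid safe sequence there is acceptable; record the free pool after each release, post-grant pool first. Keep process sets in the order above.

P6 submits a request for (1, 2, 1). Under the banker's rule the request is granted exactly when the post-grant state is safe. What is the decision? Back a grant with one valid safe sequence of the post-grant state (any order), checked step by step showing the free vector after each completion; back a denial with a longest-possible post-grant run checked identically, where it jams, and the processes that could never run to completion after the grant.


GRANT: granting preserves safety; a valid post-grant sequence is P2, P4, P0, P1, P6, P7, P3.
Key observation: granting shrinks the pool to (2, 1, 2), yet P2 still fits and the chain goes through.
Check on the post-grant state, step by step:
  pool = (2, 1, 2)
  run P2 (needs (2, 1, 1), free (2, 1, 2)); after release of (1, 1, 0) the pool is (3, 2, 2)
  run P4 (needs (2, 2, 1), free (3, 2, 2)); after release of (2, 0, 1) the pool is (5, 2, 3)
  run P0 (needs (1, 2, 3), free (5, 2, 3)); after release of (1, 2, 1) the pool is (6, 4, 4)
  run P1 (needs (3, 2, 4), free (6, 4, 4)); after release of (2, 2, 2) the pool is (8, 6, 6)
  run P6 (needs (6, 4, 6), free (8, 6, 6)); after release of (2, 2, 2) the pool is (10, 8, 8)
  run P7 (needs (7, 3, 3), free (10, 8, 8)); after release of (2, 0, 2) the pool is (12, 8, 10)
  run P3 (needs (5, 3, 3), free (12, 8, 10)); after release of (3, 1, 1) the pool is (15, 9, 11)


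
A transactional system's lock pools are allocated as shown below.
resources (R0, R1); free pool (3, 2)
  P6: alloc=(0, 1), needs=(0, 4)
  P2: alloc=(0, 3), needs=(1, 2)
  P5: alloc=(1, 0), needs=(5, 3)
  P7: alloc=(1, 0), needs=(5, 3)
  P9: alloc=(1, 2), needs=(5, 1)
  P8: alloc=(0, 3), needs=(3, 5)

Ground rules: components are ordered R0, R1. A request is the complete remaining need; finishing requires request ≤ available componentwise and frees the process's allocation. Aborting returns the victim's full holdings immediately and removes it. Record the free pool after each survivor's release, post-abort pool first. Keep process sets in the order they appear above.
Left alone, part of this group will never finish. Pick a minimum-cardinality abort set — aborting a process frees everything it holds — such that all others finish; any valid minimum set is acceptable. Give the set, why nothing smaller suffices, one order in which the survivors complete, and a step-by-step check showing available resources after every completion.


Minimum abort set: P7 and P9.
Key observation: no ordering could ever have run P5 before the abort of P7 and P9; with (2, 2) back in the pool it fits at step 1.
No one abort is enough; case by case: P6 alone leaves P5 blocked (short on R0); P2 alone leaves P5 blocked (short on R0); P5 alone leaves P7 blocked (short on R0); P7 alone leaves P5 blocked (short on R0); P9 alone leaves P5 blocked (short on R0); P8 alone leaves P5 blocked (short on R0).
The survivors complete as P5, P6, P8, P2. Check, step by step (starting from the post-abort pool):
  pool = (5, 4)
  run P5 (needs (5, 3), free (5, 4)); after release of (1, 0) the pool is (6, 4)
  run P6 (needs (0, 4), free (6, 4)); after release of (0, 1) the pool is (6, 5)
  run P8 (needs (3, 5), free (6, 5)); after release of (0, 3) the pool is (6, 8)
  run P2 (needs (1, 2), free (6, 8)); after release of (0, 3) the pool is (6, 11)


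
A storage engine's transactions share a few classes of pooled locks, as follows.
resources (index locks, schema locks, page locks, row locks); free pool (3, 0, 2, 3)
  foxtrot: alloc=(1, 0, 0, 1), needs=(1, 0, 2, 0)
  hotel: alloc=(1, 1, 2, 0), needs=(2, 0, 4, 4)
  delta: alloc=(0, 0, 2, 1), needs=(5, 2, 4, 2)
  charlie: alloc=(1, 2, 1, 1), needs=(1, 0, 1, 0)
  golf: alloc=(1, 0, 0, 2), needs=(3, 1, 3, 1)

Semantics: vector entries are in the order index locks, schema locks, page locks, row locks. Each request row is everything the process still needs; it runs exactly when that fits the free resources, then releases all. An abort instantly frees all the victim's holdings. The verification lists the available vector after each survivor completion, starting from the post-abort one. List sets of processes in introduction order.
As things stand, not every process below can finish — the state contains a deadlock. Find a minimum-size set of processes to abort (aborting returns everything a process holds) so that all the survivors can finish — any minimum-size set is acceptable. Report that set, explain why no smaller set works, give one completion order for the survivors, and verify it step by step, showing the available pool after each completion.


Minimum abort set: hotel.
Key observation: delta could never have finished before the abort; with (1, 1, 2, 0) returned by hotel, it fits at step 4.
Why nothing smaller works: aborting no one leaves the state deadlocked as given.
The survivors complete as charlie, foxtrot, golf, delta. Step-by-step check (starting from the post-abort pool):
  pool = (4, 1, 4, 3)
  charlie needs (1, 0, 1, 0) <= (4, 1, 4, 3) -> finishes; pool += (1, 2, 1, 1) = (5, 3, 5, 4)
  foxtrot needs (1, 0, 2, 0) <= (5, 3, 5, 4) -> finishes; pool += (1, 0, 0, 1) = (6, 3, 5, 5)
  golf needs (3, 1, 3, 1) <= (6, 3, 5, 5) -> finishes; pool += (1, 0, 0, 2) = (7, 3, 5, 7)
  delta needs (5, 2, 4, 2) <= (7, 3, 5, 7) -> finishes; pool += (0, 0, 2, 1) = (7, 3, 7, 8)


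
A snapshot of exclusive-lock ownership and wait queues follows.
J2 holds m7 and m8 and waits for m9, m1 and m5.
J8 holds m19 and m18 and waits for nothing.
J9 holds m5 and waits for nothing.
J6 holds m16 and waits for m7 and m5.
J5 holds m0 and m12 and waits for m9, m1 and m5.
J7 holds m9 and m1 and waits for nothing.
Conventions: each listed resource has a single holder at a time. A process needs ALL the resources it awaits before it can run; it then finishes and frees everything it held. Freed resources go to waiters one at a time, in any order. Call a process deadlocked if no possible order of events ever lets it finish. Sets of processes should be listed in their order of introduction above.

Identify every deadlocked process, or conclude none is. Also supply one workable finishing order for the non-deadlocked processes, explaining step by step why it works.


Nothing here is deadlocked.
Key observation: every chain of waits terminates; starting from the processes that wait on nothing, all the rest unlock in turn.
The rest can finish in the order J9, J7, J8, J5, J2, J6.
Check, step by step:
  J9 waits on nothing -> runs at once and releases m5
  J7 waits on nothing -> runs at once and releases m9 and m1
  J8 waits on nothing -> runs at once and releases m19 and m18
  J5: everything it awaited (m9, m1 and m5) is free; runs, freeing m0 and m12
  J2: everything it awaited (m9, m1 and m5) is free; runs, freeing m7 and m8
  J6: everything it awaited (m7 and m5) is free; runs, freeing m16


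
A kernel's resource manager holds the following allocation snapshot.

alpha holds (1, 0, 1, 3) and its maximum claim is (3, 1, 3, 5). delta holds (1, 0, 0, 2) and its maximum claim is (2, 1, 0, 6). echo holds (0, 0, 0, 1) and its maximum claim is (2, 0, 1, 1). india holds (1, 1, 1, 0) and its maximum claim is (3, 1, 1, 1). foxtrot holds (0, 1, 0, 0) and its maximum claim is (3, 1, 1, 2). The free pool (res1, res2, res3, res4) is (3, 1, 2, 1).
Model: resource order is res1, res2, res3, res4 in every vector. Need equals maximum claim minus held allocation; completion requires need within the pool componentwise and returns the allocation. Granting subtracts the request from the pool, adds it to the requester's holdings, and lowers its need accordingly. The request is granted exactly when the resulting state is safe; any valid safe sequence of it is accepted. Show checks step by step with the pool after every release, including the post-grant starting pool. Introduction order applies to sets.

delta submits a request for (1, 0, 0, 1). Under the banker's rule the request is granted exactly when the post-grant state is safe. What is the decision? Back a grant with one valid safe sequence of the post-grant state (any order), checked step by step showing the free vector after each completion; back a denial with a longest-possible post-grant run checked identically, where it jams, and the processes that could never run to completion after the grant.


DENY: after the grant no complete ordering would exist.
Key observation: echo, india can finish, but then (3, 2, 3, 1) is all there is, and the blocked group's res4 demands exceed it.
After a pretend grant, a maximal execution: echo, india — then nothing else fits. Check, step by step:
  pool = (2, 1, 2, 0)
  echo: need (2, 0, 1, 0) fits (2, 1, 2, 0); releases (0, 0, 0, 1), pool now (2, 1, 2, 1)
  india: need (2, 0, 0, 1) fits (2, 1, 2, 1); releases (1, 1, 1, 0), pool now (3, 2, 3, 1)
  alpha cannot run: need (2, 1, 2, 2) vs free (3, 2, 3, 1) (insufficient res4)
  delta cannot run: need (0, 1, 0, 3) vs free (3, 2, 3, 1) (insufficient res4)
  foxtrot cannot run: need (3, 0, 1, 2) vs free (3, 2, 3, 1) (insufficient res4)
Had the request been granted, alpha, delta and foxtrot could never finish.


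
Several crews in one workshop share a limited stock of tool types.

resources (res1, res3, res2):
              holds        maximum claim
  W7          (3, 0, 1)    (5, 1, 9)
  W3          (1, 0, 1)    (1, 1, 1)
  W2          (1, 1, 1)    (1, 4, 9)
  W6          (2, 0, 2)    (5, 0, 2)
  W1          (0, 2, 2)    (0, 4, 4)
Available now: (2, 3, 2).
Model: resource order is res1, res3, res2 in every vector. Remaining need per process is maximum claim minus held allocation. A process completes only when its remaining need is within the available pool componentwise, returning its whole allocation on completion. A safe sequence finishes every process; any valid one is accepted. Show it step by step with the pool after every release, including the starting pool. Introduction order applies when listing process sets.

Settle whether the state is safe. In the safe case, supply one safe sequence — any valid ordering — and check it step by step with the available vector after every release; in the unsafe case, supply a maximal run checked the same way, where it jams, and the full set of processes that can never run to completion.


UNSAFE — no complete ordering exists.
Key observation: the wall is res2: completing W3, W6, W1 brings the pool only to (5, 5, 7), and all the rest need more.
The run W3, W6, W1 cannot be extended any further. Walking it through:
  pool = (2, 3, 2)
  W3: need (0, 1, 0) fits (2, 3, 2); releases (1, 0, 1), pool now (3, 3, 3)
  W6: need (3, 0, 0) fits (3, 3, 3); releases (2, 0, 2), pool now (5, 3, 5)
  W1: need (0, 2, 2) fits (5, 3, 5); releases (0, 2, 2), pool now (5, 5, 7)
  W7 still needs (2, 1, 8) but only (5, 5, 7) is free — short on res2
  W2 still needs (0, 3, 8) but only (5, 5, 7) is free — short on res2
Permanently blocked: W7 and W2.


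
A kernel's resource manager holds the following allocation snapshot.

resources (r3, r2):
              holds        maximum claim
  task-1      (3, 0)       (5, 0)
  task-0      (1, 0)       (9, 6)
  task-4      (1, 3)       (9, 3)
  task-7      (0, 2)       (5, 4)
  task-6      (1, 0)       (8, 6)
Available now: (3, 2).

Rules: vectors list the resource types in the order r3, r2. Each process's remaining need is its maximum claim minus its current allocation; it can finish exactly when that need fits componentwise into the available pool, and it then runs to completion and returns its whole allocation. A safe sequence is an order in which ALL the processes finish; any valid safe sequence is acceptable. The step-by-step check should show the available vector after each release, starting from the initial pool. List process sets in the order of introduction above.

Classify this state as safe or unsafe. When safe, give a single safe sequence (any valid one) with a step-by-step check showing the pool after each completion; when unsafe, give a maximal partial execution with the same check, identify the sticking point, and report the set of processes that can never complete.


UNSAFE.
Key observation: no order helps: past task-1, task-7, the free pool tops out at (6, 4), below what each blocked process needs in r3.
The run task-1, task-7 cannot be extended any further. Verifying each step:
  pool = (3, 2)
  task-1: need (2, 0) fits (3, 2); releases (3, 0), pool now (6, 2)
  task-7: need (5, 2) fits (6, 2); releases (0, 2), pool now (6, 4)
  blocked: task-0 wants (8, 6), pool (6, 4) — not enough r3 and r2
  blocked: task-4 wants (8, 0), pool (6, 4) — not enough r3
  blocked: task-6 wants (7, 6), pool (6, 4) — not enough r3 and r2
Processes that can never finish: task-0, task-4 and task-6.


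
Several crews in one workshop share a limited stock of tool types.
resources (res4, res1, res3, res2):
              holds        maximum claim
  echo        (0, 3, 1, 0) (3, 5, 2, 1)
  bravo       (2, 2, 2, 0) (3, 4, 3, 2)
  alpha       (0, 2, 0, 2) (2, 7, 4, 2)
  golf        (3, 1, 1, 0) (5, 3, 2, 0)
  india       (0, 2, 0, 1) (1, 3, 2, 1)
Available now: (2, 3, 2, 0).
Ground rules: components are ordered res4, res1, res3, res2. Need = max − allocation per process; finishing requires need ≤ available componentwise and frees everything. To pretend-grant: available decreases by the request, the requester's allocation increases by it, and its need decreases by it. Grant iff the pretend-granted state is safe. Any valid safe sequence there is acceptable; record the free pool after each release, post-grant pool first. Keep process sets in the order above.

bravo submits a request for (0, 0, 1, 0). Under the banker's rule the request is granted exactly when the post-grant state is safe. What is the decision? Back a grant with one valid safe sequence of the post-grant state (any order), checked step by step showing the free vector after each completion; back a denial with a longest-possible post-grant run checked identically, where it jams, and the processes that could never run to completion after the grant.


DENY — the pretend-granted state is unsafe.
Key observation: after golf, india, echo the pool peaks at (5, 9, 3, 1), and each blocked process is short somewhere: bravo on res2; alpha on res3.
On the post-grant state, golf, india, echo is a maximal run — nothing extends it. Walking it through:
  pool = (2, 3, 1, 0)
  run golf (needs (2, 2, 1, 0), free (2, 3, 1, 0)); after release of (3, 1, 1, 0) the pool is (5, 4, 2, 0)
  run india (needs (1, 1, 2, 0), free (5, 4, 2, 0)); after release of (0, 2, 0, 1) the pool is (5, 6, 2, 1)
  run echo (needs (3, 2, 1, 1), free (5, 6, 2, 1)); after release of (0, 3, 1, 0) the pool is (5, 9, 3, 1)
  bravo cannot run: need (1, 2, 0, 2) vs free (5, 9, 3, 1) (insufficient res2)
  alpha cannot run: need (2, 5, 4, 0) vs free (5, 9, 3, 1) (insufficient res3)
Had the request been granted, bravo and alpha could never finish.


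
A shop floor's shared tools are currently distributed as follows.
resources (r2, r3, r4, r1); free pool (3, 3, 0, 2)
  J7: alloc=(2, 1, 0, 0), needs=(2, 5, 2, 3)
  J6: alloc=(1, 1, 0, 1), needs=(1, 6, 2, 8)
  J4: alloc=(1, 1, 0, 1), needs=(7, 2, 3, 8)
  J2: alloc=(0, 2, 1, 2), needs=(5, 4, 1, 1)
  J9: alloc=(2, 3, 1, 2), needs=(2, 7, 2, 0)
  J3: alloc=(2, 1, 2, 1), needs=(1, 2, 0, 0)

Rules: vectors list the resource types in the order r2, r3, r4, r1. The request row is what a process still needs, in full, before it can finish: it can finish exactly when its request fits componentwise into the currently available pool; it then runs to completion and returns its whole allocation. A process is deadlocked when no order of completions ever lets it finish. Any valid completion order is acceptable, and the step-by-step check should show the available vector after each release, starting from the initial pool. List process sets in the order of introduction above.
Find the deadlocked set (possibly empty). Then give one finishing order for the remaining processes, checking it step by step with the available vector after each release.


Deadlocked set: J6 and J4.
Key observation: no order helps: past J3, J2, J7, J9, the free pool tops out at (9, 10, 4, 7), below what each blocked process needs in r1.
One completion order for the rest: J3, J2, J7, J9. Verifying each step:
  pool = (3, 3, 0, 2)
  run J3 (needs (1, 2, 0, 0), free (3, 3, 0, 2)); after release of (2, 1, 2, 1) the pool is (5, 4, 2, 3)
  run J2 (needs (5, 4, 1, 1), free (5, 4, 2, 3)); after release of (0, 2, 1, 2) the pool is (5, 6, 3, 5)
  run J7 (needs (2, 5, 2, 3), free (5, 6, 3, 5)); after release of (2, 1, 0, 0) the pool is (7, 7, 3, 5)
  run J9 (needs (2, 7, 2, 0), free (7, 7, 3, 5)); after release of (2, 3, 1, 2) the pool is (9, 10, 4, 7)
None of the blocked processes ever fits:
  J6 cannot run: need (1, 6, 2, 8) vs free (9, 10, 4, 7) (insufficient r1)
  J4 cannot run: need (7, 2, 3, 8) vs free (9, 10, 4, 7) (insufficient r1)


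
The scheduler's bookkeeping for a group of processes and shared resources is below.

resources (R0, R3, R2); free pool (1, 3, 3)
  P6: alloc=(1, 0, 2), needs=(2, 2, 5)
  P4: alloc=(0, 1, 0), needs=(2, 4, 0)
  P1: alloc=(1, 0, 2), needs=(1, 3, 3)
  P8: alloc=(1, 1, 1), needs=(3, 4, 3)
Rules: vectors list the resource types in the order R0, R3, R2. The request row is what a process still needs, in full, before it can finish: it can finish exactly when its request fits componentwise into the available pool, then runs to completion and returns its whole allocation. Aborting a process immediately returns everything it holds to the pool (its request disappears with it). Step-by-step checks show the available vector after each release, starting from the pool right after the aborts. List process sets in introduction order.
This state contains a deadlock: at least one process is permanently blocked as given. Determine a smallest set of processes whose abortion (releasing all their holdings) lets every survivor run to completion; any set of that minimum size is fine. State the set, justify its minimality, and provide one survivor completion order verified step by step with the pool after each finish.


Abort P4.
Key observation: no ordering could ever have run P8 before the abort of P4; with (0, 1, 0) back in the pool it fits at step 3.
Why nothing smaller works: aborting no one leaves the state deadlocked as given.
The survivors complete as P1, P6, P8. Check, step by step (starting from the post-abort pool):
  pool = (1, 4, 3)
  P1: need (1, 3, 3) fits (1, 4, 3); releases (1, 0, 2), pool now (2, 4, 5)
  P6: need (2, 2, 5) fits (2, 4, 5); releases (1, 0, 2), pool now (3, 4, 7)
  P8: need (3, 4, 3) fits (3, 4, 7); releases (1, 1, 1), pool now (4, 5, 8)


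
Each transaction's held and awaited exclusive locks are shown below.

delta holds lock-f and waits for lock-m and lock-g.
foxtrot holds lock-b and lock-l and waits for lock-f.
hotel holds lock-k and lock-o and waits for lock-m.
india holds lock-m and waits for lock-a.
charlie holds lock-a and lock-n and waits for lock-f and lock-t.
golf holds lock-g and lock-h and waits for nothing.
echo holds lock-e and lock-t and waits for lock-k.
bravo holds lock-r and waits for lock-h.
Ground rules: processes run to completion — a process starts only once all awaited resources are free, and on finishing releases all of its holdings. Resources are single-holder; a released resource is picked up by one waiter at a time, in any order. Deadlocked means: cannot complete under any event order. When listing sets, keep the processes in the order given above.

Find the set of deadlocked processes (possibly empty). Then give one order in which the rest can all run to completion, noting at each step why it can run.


Deadlocked set: delta, foxtrot, hotel, india, charlie and echo.
Key observation: the wait chain closes on itself along delta -> india -> charlie -> delta; hotel and echo are caught in further circular waits and foxtrot waits into the deadlock from upstream.
The rest can finish in the order golf, bravo.
Step-by-step check:
  run golf (it waits on nothing); releases lock-g and lock-h
  bravo: everything it awaited (lock-h) is free; runs, freeing lock-r


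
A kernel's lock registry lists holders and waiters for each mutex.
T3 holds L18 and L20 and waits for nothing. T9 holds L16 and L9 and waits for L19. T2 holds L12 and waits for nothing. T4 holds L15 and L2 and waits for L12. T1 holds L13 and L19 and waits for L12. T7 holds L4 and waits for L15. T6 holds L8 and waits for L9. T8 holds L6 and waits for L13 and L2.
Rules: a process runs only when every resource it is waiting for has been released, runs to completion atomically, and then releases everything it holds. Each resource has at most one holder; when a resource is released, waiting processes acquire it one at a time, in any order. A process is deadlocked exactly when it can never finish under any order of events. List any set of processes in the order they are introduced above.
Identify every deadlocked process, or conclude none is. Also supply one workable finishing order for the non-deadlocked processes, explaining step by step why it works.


No process is deadlocked.
Key observation: all waits point, directly or indirectly, at processes that can finish, so nothing is permanently blocked.
The rest can finish in the order T2, T4, T1, T7, T3, T8, T9, T6.
Step-by-step check:
  T2 waits on nothing -> runs at once and releases L12
  T4 waits on L12 — all released -> runs and releases L15 and L2
  T1 waits on L12 — all released -> runs and releases L13 and L19
  T7 waits on L15 — all released -> runs and releases L4
  T3 waits on nothing -> runs at once and releases L18 and L20
  T8 waits on L13 and L2 — all released -> runs and releases L6
  T9 waits on L19 — all released -> runs and releases L16 and L9
  T6 waits on L9 — all released -> runs and releases L8
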